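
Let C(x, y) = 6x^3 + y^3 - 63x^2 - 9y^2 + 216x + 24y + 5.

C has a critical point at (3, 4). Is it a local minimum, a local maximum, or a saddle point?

saddle point

The mixed partial ∂²C/∂x∂y is 0, so the Hessian at any point is diag(C_xx, C_yy) = diag(18(2x - 7), 6(y - 3)).
At (3, 4): H = diag(-18, 6).
The eigenvalues have opposite signs, so H is indefinite: a saddle point.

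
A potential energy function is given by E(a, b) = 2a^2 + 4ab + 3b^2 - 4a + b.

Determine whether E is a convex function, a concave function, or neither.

E is quadratic, so its Hessian is the constant matrix H = [[4, 4], [4, 6]].
det(H) = 8, tr(H) = 10.
det(H) > 0 and tr(H) > 0, so H is positive definite everywhere: convex.

convex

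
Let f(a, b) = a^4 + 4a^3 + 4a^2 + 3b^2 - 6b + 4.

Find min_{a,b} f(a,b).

f(a,b) separates as P(a) + Q(b) + 4, so its minimum is min P + min Q + 4.
P'(a) = 4a(a + 1)(a + 2) vanishes at a ∈ {-2, -1, 0}; Q'(b) = 6b - 6 vanishes at b ∈ {1}.
Local minima of P (where P''>0): P(-2)=0, P(0)=0. Local minima of Q: Q(1)=-3.
So the global minimum of f is P(-2) + Q(1) + 4 = 0 − 3 + 4 = 1, attained at (-2, 1).

1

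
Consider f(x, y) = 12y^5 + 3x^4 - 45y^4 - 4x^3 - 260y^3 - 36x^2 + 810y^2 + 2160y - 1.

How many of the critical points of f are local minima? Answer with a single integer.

4

f separates as a function of x plus a function of y, so ∇f=0 decouples.
∂f/∂x = 12x(x - 3)(x + 2) = 0 at x ∈ {-2, 0, 3}; ∂f/∂y = 60(y - 4)(y - 3)(y + 1)(y + 3) = 0 at y ∈ {-3, -1, 3, 4}.
The Hessian is diagonal: diag(f_xx, f_yy). Second derivatives: f_xx(-2)=120, f_xx(0)=-72, f_xx(3)=180; f_yy(-3)=-5040, f_yy(-1)=2400, f_yy(3)=-1440, f_yy(4)=2100.
Local minima occur where both diagonal entries positive: (-2, -1), (-2, 4), (3, -1), (3, 4). Count: 4.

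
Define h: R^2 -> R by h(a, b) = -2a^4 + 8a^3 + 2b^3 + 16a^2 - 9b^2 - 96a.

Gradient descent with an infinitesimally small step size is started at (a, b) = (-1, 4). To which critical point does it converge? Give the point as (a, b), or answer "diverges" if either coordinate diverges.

h is separable, so gradient descent decouples: a follows -∂h/∂a, b follows -∂h/∂b.
∂h/∂a = -8(a - 3)(a - 2)(a + 2); at a=-1 this is -96, so a increases.
∂h/∂b = 6b(b - 3); at b=4 this is 24, so b decreases.
a converges to its nearest critical value 2 (a local min of the a-part); b converges to 3. The iterate converges to (2, 3).

(2, 3)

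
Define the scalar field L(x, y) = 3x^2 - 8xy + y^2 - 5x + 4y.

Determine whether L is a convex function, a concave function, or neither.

L is quadratic, so its Hessian is the constant matrix H = [[6, -8], [-8, 2]].
det(H) = -52, tr(H) = 8.
det(H) < 0, so H is indefinite: neither convex nor concave.

neither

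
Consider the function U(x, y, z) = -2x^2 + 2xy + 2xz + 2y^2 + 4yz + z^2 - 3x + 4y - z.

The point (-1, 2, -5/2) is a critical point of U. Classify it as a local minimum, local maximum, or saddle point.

The Hessian is constant: H = [[-4, 2, 2], [2, 4, 4], [2, 4, 2]].
Leading principal minors: Δ₁ = -4, Δ₂ = -20, Δ₃ = 40.
The minors fit neither the all-positive nor the alternating-sign pattern, so H is indefinite: a saddle point.

saddle point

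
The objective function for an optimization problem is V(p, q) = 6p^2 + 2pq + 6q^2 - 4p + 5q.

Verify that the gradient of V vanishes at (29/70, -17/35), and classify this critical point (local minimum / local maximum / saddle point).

local minimum

∇V = (12p + 2q - 4, 2p + 12q + 5); substituting (29/70, -17/35) gives ∇V = (0, 0), so (29/70, -17/35) is indeed a critical point.
The Hessian of V is constant: H = [[12, 2], [2, 12]].
det(H) = 12·12 − 2² = 140.
det(H) > 0 and tr(H) = 24 > 0, so H is positive definite and the point is a local minimum.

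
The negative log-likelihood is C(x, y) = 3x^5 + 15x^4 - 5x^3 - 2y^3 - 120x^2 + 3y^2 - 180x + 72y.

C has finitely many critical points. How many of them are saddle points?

C separates as a function of x plus a function of y, so ∇C=0 decouples.
∂C/∂x = 15(x - 2)(x + 1)(x + 2)(x + 3) = 0 at x ∈ {-3, -2, -1, 2}; ∂C/∂y = -6(y - 4)(y + 3) = 0 at y ∈ {-3, 4}.
The Hessian is diagonal: diag(C_xx, C_yy). Second derivatives: C_xx(-3)=-150, C_xx(-2)=60, C_xx(-1)=-90, C_xx(2)=900; C_yy(-3)=42, C_yy(4)=-42.
Saddle points occur where the two diagonal entries have opposite signs: (-3, -3), (-2, 4), (-1, -3), (2, 4). Count: 4.

4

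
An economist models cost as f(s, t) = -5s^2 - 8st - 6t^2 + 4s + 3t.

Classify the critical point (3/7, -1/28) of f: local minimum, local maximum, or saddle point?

local maximum

The Hessian of f is constant: H = [[-10, -8], [-8, -12]].
det(H) = (-10)·(-12) − (-8)² = 56.
det(H) > 0 and tr(H) = -22 < 0, so H is negative definite and the point is a local maximum.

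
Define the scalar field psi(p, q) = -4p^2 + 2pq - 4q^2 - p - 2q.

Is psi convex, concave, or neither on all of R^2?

concave

psi is quadratic, so its Hessian is the constant matrix H = [[-8, 2], [2, -8]].
det(H) = 60, tr(H) = -16.
det(H) > 0 and tr(H) < 0, so H is negative definite everywhere: concave.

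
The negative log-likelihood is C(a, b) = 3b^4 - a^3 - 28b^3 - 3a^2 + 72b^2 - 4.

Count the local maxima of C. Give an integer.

1

C separates as a function of a plus a function of b, so ∇C=0 decouples.
∂C/∂a = -3a(a + 2) = 0 at a ∈ {-2, 0}; ∂C/∂b = 12b(b - 4)(b - 3) = 0 at b ∈ {0, 3, 4}.
The Hessian is diagonal: diag(C_aa, C_bb). Second derivatives: C_aa(-2)=6, C_aa(0)=-6; C_bb(0)=144, C_bb(3)=-36, C_bb(4)=48.
Local maxima occur where both diagonal entries negative: (0, 3). Count: 1.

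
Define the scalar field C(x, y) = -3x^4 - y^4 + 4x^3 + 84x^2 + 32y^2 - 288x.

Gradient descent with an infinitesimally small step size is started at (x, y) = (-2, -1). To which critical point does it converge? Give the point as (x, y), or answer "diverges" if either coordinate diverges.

C is separable, so gradient descent decouples: x follows -∂C/∂x, y follows -∂C/∂y.
∂C/∂x = -12(x - 3)(x - 2)(x + 4); at x=-2 this is -480, so x increases.
∂C/∂y = -4y(y - 4)(y + 4); at y=-1 this is -60, so y increases.
x converges to its nearest critical value 2 (a local min of the x-part); y converges to 0. The iterate converges to (2, 0).

(2, 0)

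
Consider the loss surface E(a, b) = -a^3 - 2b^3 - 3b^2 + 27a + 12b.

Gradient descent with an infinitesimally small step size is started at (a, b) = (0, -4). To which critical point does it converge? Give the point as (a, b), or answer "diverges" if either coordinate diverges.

(-3, -2)

E is separable, so gradient descent decouples: a follows -∂E/∂a, b follows -∂E/∂b.
∂E/∂a = -3(a - 3)(a + 3); at a=0 this is 27, so a decreases.
∂E/∂b = -6(b - 1)(b + 2); at b=-4 this is -60, so b increases.
a converges to its nearest critical value -3 (a local min of the a-part); b converges to -2. The iterate converges to (-3, -2).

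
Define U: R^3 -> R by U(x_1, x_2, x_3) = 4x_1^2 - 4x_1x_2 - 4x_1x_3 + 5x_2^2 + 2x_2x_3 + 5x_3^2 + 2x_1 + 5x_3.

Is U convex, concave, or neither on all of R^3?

convex

U is quadratic, so its Hessian is the constant matrix H = [[8, -4, -4], [-4, 10, 2], [-4, 2, 10]].
Leading principal minors: 8, 64, 512.
All positive ⇒ H ≻ 0 ⇒ convex.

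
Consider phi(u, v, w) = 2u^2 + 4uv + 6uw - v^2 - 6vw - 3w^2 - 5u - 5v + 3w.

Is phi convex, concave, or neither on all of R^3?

neither

phi is quadratic, so its Hessian is the constant matrix H = [[4, 4, 6], [4, -2, -6], [6, -6, -6]].
Leading principal minors: 4, -24, -216.
Neither pattern holds ⇒ H is indefinite ⇒ neither convex nor concave.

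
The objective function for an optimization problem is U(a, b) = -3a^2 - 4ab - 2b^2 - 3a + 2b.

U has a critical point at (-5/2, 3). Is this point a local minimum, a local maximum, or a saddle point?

The Hessian of U is constant: H = [[-6, -4], [-4, -4]].
det(H) = (-6)·(-4) − (-4)² = 8.
det(H) > 0 and tr(H) = -10 < 0, so H is negative definite and the point is a local maximum.

local maximum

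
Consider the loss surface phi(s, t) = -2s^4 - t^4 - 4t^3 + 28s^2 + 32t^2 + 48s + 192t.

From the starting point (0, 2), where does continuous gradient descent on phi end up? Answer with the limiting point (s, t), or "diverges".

(-1, -3)

phi is separable, so gradient descent decouples: s follows -∂phi/∂s, t follows -∂phi/∂t.
∂phi/∂s = -8(s - 3)(s + 1)(s + 2); at s=0 this is 48, so s decreases.
∂phi/∂t = -4(t - 4)(t + 3)(t + 4); at t=2 this is 240, so t decreases.
s converges to its nearest critical value -1 (a local min of the s-part); t converges to -3. The iterate converges to (-1, -3).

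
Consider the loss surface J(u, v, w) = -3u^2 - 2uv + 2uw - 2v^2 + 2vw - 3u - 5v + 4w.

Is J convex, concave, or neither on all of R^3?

J is quadratic, so its Hessian is the constant matrix H = [[-6, -2, 2], [-2, -4, 2], [2, 2, 0]].
Leading principal minors: -6, 20, 24.
Neither pattern holds ⇒ H is indefinite ⇒ neither convex nor concave.

neither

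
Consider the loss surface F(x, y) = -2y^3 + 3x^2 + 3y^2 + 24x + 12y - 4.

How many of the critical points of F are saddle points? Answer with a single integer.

F separates as a function of x plus a function of y, so ∇F=0 decouples.
∂F/∂x = 6(x + 4) = 0 at x ∈ {-4}; ∂F/∂y = -6(y - 2)(y + 1) = 0 at y ∈ {-1, 2}.
The Hessian is diagonal: diag(F_xx, F_yy). Second derivatives: F_xx(-4)=6; F_yy(-1)=18, F_yy(2)=-18.
Saddle points occur where the two diagonal entries have opposite signs: (-4, 2). Count: 1.

1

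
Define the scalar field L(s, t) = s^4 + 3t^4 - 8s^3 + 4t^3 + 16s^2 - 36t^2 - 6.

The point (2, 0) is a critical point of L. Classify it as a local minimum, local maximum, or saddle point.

The mixed partial ∂²L/∂s∂t is 0, so the Hessian at any point is diag(L_ss, L_tt) = diag(4(3s^2 - 12s + 8), 12(3t^2 + 2t - 6)).
At (2, 0): H = diag(-16, -72).
Both eigenvalues are negative, so H is negative definite: a local maximum.

local maximum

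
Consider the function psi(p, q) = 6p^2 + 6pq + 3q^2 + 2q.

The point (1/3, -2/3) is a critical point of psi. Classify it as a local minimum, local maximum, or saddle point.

local minimum

The Hessian of psi is constant: H = [[12, 6], [6, 6]].
det(H) = 12·6 − 6² = 36.
det(H) > 0 and tr(H) = 18 > 0, so H is positive definite and the point is a local minimum.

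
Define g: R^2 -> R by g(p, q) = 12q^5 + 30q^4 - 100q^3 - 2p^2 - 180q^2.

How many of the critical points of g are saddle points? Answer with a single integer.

2

g separates as a function of p plus a function of q, so ∇g=0 decouples.
∂g/∂p = -4p = 0 at p ∈ {0}; ∂g/∂q = 60q(q - 2)(q + 1)(q + 3) = 0 at q ∈ {-3, -1, 0, 2}.
The Hessian is diagonal: diag(g_pp, g_qq). Second derivatives: g_pp(0)=-4; g_qq(-3)=-1800, g_qq(-1)=360, g_qq(0)=-360, g_qq(2)=1800.
Saddle points occur where the two diagonal entries have opposite signs: (0, -1), (0, 2). Count: 2.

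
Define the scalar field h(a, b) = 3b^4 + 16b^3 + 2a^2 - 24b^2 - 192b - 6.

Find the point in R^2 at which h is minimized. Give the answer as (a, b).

(0, 2)

h(a,b) separates as P(a) + Q(b) − 6, so its minimum is min P + min Q − 6.
P'(a) = 4a vanishes at a ∈ {0}; Q'(b) = 12(b - 2)(b + 2)(b + 4) vanishes at b ∈ {-4, -2, 2}.
Local minima of P (where P''>0): P(0)=0. Local minima of Q: Q(-4)=128, Q(2)=-304.
So the global minimum of h is P(0) + Q(2) − 6 = 0 − 304 − 6 = -310, attained at (0, 2).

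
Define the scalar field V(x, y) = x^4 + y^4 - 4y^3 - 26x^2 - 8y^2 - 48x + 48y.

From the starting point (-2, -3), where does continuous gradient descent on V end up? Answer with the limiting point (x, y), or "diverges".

V is separable, so gradient descent decouples: x follows -∂V/∂x, y follows -∂V/∂y.
∂V/∂x = 4(x - 4)(x + 1)(x + 3); at x=-2 this is 24, so x decreases.
∂V/∂y = 4(y - 3)(y - 2)(y + 2); at y=-3 this is -120, so y increases.
x converges to its nearest critical value -3 (a local min of the x-part); y converges to -2. The iterate converges to (-3, -2).

(-3, -2)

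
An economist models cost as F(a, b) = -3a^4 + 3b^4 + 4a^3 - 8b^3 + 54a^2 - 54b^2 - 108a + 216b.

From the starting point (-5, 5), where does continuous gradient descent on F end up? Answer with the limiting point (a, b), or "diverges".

diverges

F is separable, so gradient descent decouples: a follows -∂F/∂a, b follows -∂F/∂b.
∂F/∂a = -12(a - 3)(a - 1)(a + 3); at a=-5 this is 1152, so a decreases.
∂F/∂b = 12(b - 3)(b - 2)(b + 3); at b=5 this is 576, so b decreases.
The a-coordinate has no critical point in that direction and runs off to infinity.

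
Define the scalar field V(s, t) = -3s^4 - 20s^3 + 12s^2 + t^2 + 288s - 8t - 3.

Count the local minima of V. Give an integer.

V separates as a function of s plus a function of t, so ∇V=0 decouples.
∂V/∂s = -12(s - 2)(s + 3)(s + 4) = 0 at s ∈ {-4, -3, 2}; ∂V/∂t = 2(t - 4) = 0 at t ∈ {4}.
The Hessian is diagonal: diag(V_ss, V_tt). Second derivatives: V_ss(-4)=-72, V_ss(-3)=60, V_ss(2)=-360; V_tt(4)=2.
Local minima occur where both diagonal entries positive: (-3, 4). Count: 1.

1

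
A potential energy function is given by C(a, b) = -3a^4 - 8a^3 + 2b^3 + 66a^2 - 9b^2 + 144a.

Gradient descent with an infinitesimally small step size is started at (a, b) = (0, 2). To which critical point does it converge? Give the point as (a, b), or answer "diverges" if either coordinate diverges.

(-1, 3)

C is separable, so gradient descent decouples: a follows -∂C/∂a, b follows -∂C/∂b.
∂C/∂a = -12(a - 3)(a + 1)(a + 4); at a=0 this is 144, so a decreases.
∂C/∂b = 6b(b - 3); at b=2 this is -12, so b increases.
a converges to its nearest critical value -1 (a local min of the a-part); b converges to 3. The iterate converges to (-1, 3).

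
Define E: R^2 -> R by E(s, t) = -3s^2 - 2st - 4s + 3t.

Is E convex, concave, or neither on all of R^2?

E is quadratic, so its Hessian is the constant matrix H = [[-6, -2], [-2, 0]].
det(H) = -4, tr(H) = -6.
det(H) < 0, so H is indefinite: neither convex nor concave.

neither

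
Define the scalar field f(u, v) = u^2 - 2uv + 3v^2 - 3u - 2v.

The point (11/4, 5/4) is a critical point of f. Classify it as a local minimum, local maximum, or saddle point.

local minimum

The Hessian of f is constant: H = [[2, -2], [-2, 6]].
det(H) = 2·6 − (-2)² = 8.
det(H) > 0 and tr(H) = 8 > 0, so H is positive definite and the point is a local minimum.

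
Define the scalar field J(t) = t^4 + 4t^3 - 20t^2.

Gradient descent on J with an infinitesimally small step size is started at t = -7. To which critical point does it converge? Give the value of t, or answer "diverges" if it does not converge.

J'(t) = 4t(t - 2)(t + 5), so J'(-7) = -504.
Gradient descent moves in the -J' direction, i.e. t is increasing.
The nearest critical point in that direction is t = -5, where J'' = 140 > 0 (a local minimum). The iterate converges there.

-5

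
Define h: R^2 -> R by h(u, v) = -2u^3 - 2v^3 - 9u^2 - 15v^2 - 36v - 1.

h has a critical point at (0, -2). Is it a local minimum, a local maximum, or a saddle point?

local maximum

The mixed partial ∂²h/∂u∂v is 0, so the Hessian at any point is diag(h_uu, h_vv) = diag(-6(2u + 3), -6(2v + 5)).
At (0, -2): H = diag(-18, -6).
Both eigenvalues are negative, so H is negative definite: a local maximum.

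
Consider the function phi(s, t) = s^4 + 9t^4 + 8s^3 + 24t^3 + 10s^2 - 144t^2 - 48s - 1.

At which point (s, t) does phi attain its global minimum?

phi(s,t) separates as P(s) + Q(t) − 1, so its minimum is min P + min Q − 1.
P'(s) = 4(s - 1)(s + 3)(s + 4) vanishes at s ∈ {-4, -3, 1}; Q'(t) = 36t(t - 2)(t + 4) vanishes at t ∈ {-4, 0, 2}.
Local minima of P (where P''>0): P(-4)=96, P(1)=-29. Local minima of Q: Q(-4)=-1536, Q(2)=-240.
So the global minimum of phi is P(1) + Q(-4) − 1 = -29 − 1536 − 1 = -1566, attained at (1, -4).

(1, -4)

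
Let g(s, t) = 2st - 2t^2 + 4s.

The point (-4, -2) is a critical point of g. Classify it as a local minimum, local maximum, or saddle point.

saddle point

The Hessian of g is constant: H = [[0, 2], [2, -4]].
det(H) = 0·(-4) − 2² = -4.
Since det(H) < 0, H is indefinite and the critical point is a saddle point.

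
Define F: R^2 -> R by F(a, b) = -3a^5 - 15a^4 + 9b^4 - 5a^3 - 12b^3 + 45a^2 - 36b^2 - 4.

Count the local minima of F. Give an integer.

F separates as a function of a plus a function of b, so ∇F=0 decouples.
∂F/∂a = -15a(a - 1)(a + 2)(a + 3) = 0 at a ∈ {-3, -2, 0, 1}; ∂F/∂b = 36b(b - 2)(b + 1) = 0 at b ∈ {-1, 0, 2}.
The Hessian is diagonal: diag(F_aa, F_bb). Second derivatives: F_aa(-3)=180, F_aa(-2)=-90, F_aa(0)=90, F_aa(1)=-180; F_bb(-1)=108, F_bb(0)=-72, F_bb(2)=216.
Local minima occur where both diagonal entries positive: (-3, -1), (-3, 2), (0, -1), (0, 2). Count: 4.

4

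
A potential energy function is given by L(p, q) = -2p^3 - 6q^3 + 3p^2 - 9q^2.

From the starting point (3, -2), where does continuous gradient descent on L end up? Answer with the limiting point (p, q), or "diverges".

diverges

L is separable, so gradient descent decouples: p follows -∂L/∂p, q follows -∂L/∂q.
∂L/∂p = -6p(p - 1); at p=3 this is -36, so p increases.
∂L/∂q = -18q(q + 1); at q=-2 this is -36, so q increases.
The p-coordinate has no critical point in that direction and runs off to infinity.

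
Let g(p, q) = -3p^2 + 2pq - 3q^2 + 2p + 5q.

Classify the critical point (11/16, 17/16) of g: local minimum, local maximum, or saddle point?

local maximum

The Hessian of g is constant: H = [[-6, 2], [2, -6]].
det(H) = (-6)·(-6) − 2² = 32.
det(H) > 0 and tr(H) = -12 < 0, so H is negative definite and the point is a local maximum.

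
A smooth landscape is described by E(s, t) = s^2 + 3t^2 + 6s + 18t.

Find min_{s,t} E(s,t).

E(s,t) separates as P(s) + Q(t), so its minimum is min P + min Q.
P'(s) = 2s + 6 vanishes at s ∈ {-3}; Q'(t) = 6(t + 3) vanishes at t ∈ {-3}.
Local minima of P (where P''>0): P(-3)=-9. Local minima of Q: Q(-3)=-27.
So the global minimum of E is P(-3) + Q(-3) = -9 − 27 = -36, attained at (-3, -3).

-36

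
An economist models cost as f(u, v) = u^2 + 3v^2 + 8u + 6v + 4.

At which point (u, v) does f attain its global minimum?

(-4, -1)

f(u,v) separates as P(u) + Q(v) + 4, so its minimum is min P + min Q + 4.
P'(u) = 2u + 8 vanishes at u ∈ {-4}; Q'(v) = 6v + 6 vanishes at v ∈ {-1}.
Local minima of P (where P''>0): P(-4)=-16. Local minima of Q: Q(-1)=-3.
So the global minimum of f is P(-4) + Q(-1) + 4 = -16 − 3 + 4 = -15, attained at (-4, -1).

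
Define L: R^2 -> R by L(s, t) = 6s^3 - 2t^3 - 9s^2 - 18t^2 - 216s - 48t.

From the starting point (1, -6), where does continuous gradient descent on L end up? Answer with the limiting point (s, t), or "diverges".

(4, -4)

L is separable, so gradient descent decouples: s follows -∂L/∂s, t follows -∂L/∂t.
∂L/∂s = 18(s - 4)(s + 3); at s=1 this is -216, so s increases.
∂L/∂t = -6(t + 2)(t + 4); at t=-6 this is -48, so t increases.
s converges to its nearest critical value 4 (a local min of the s-part); t converges to -4. The iterate converges to (4, -4).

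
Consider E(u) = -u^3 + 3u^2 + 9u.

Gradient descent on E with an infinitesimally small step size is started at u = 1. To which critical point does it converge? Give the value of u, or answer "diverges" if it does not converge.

-1

E'(u) = -3(u - 3)(u + 1), so E'(1) = 12.
Gradient descent moves in the -E' direction, i.e. u is decreasing.
The nearest critical point in that direction is u = -1, where E'' = 12 > 0 (a local minimum). The iterate converges there.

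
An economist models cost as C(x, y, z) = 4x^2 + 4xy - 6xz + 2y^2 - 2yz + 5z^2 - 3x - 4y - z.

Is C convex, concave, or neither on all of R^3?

C is quadratic, so its Hessian is the constant matrix H = [[8, 4, -6], [4, 4, -2], [-6, -2, 10]].
Leading principal minors: 8, 16, 80.
All positive ⇒ H ≻ 0 ⇒ convex.

convex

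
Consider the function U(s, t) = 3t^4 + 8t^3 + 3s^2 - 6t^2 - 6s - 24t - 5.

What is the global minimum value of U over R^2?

-27

U(s,t) separates as P(s) + Q(t) − 5, so its minimum is min P + min Q − 5.
P'(s) = 6s - 6 vanishes at s ∈ {1}; Q'(t) = 12(t - 1)(t + 1)(t + 2) vanishes at t ∈ {-2, -1, 1}.
Local minima of P (where P''>0): P(1)=-3. Local minima of Q: Q(-2)=8, Q(1)=-19.
So the global minimum of U is P(1) + Q(1) − 5 = -3 − 19 − 5 = -27, attained at (1, 1).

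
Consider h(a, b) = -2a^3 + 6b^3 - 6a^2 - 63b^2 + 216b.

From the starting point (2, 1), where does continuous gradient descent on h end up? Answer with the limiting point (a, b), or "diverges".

diverges

h is separable, so gradient descent decouples: a follows -∂h/∂a, b follows -∂h/∂b.
∂h/∂a = -6a(a + 2); at a=2 this is -48, so a increases.
∂h/∂b = 18(b - 4)(b - 3); at b=1 this is 108, so b decreases.
The a-coordinate has no critical point in that direction and runs off to infinity.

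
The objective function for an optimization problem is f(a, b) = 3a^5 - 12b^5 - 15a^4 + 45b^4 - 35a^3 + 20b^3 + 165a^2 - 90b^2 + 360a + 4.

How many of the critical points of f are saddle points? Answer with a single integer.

f separates as a function of a plus a function of b, so ∇f=0 decouples.
∂f/∂a = 15(a - 4)(a - 3)(a + 1)(a + 2) = 0 at a ∈ {-2, -1, 3, 4}; ∂f/∂b = -60b(b - 3)(b - 1)(b + 1) = 0 at b ∈ {-1, 0, 1, 3}.
The Hessian is diagonal: diag(f_aa, f_bb). Second derivatives: f_aa(-2)=-450, f_aa(-1)=300, f_aa(3)=-300, f_aa(4)=450; f_bb(-1)=480, f_bb(0)=-180, f_bb(1)=240, f_bb(3)=-1440.
Saddle points occur where the two diagonal entries have opposite signs: (-2, -1), (-2, 1), (-1, 0), (-1, 3), (3, -1), (3, 1), (4, 0), (4, 3). Count: 8.

8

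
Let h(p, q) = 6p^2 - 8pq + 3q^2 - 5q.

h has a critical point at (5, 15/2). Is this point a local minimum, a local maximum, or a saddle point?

The Hessian of h is constant: H = [[12, -8], [-8, 6]].
det(H) = 12·6 − (-8)² = 8.
det(H) > 0 and tr(H) = 18 > 0, so H is positive definite and the point is a local minimum.

local minimum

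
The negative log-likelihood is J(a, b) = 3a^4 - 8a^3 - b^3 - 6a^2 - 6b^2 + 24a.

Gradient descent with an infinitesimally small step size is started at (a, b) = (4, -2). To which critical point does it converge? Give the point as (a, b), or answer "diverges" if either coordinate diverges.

J is separable, so gradient descent decouples: a follows -∂J/∂a, b follows -∂J/∂b.
∂J/∂a = 12(a - 2)(a - 1)(a + 1); at a=4 this is 360, so a decreases.
∂J/∂b = -3b(b + 4); at b=-2 this is 12, so b decreases.
a converges to its nearest critical value 2 (a local min of the a-part); b converges to -4. The iterate converges to (2, -4).

(2, -4)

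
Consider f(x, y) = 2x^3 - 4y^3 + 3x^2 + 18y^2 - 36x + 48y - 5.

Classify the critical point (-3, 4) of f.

The mixed partial ∂²f/∂x∂y is 0, so the Hessian at any point is diag(f_xx, f_yy) = diag(6(2x + 1), 12(-2y + 3)).
At (-3, 4): H = diag(-30, -60).
Both eigenvalues are negative, so H is negative definite: a local maximum.

local maximum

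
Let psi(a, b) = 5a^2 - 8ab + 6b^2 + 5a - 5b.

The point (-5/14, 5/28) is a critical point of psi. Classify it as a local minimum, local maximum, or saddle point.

local minimum

The Hessian of psi is constant: H = [[10, -8], [-8, 12]].
det(H) = 10·12 − (-8)² = 56.
det(H) > 0 and tr(H) = 22 > 0, so H is positive definite and the point is a local minimum.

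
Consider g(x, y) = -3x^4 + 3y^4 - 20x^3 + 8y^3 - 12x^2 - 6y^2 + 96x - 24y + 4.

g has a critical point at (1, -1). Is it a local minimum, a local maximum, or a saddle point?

local maximum

The mixed partial ∂²g/∂x∂y is 0, so the Hessian at any point is diag(g_xx, g_yy) = diag(-12(3x^2 + 10x + 2), 12(3y^2 + 4y - 1)).
At (1, -1): H = diag(-180, -24).
Both eigenvalues are negative, so H is negative definite: a local maximum.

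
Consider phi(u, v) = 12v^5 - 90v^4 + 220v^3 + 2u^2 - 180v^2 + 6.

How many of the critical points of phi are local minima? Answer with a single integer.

phi separates as a function of u plus a function of v, so ∇phi=0 decouples.
∂phi/∂u = 4u = 0 at u ∈ {0}; ∂phi/∂v = 60v(v - 3)(v - 2)(v - 1) = 0 at v ∈ {0, 1, 2, 3}.
The Hessian is diagonal: diag(phi_uu, phi_vv). Second derivatives: phi_uu(0)=4; phi_vv(0)=-360, phi_vv(1)=120, phi_vv(2)=-120, phi_vv(3)=360.
Local minima occur where both diagonal entries positive: (0, 1), (0, 3). Count: 2.

2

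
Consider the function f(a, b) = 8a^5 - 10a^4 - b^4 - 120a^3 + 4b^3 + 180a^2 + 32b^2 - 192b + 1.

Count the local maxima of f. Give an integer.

f separates as a function of a plus a function of b, so ∇f=0 decouples.
∂f/∂a = 40a(a - 3)(a - 1)(a + 3) = 0 at a ∈ {-3, 0, 1, 3}; ∂f/∂b = -4(b - 4)(b - 3)(b + 4) = 0 at b ∈ {-4, 3, 4}.
The Hessian is diagonal: diag(f_aa, f_bb). Second derivatives: f_aa(-3)=-2880, f_aa(0)=360, f_aa(1)=-320, f_aa(3)=1440; f_bb(-4)=-224, f_bb(3)=28, f_bb(4)=-32.
Local maxima occur where both diagonal entries negative: (-3, -4), (-3, 4), (1, -4), (1, 4). Count: 4.

4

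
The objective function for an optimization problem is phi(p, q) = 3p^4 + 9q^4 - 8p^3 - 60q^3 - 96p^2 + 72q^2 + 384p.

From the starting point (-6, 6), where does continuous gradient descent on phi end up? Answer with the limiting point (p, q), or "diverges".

(-4, 4)

phi is separable, so gradient descent decouples: p follows -∂phi/∂p, q follows -∂phi/∂q.
∂phi/∂p = 12(p - 4)(p - 2)(p + 4); at p=-6 this is -1920, so p increases.
∂phi/∂q = 36q(q - 4)(q - 1); at q=6 this is 2160, so q decreases.
p converges to its nearest critical value -4 (a local min of the p-part); q converges to 4. The iterate converges to (-4, 4).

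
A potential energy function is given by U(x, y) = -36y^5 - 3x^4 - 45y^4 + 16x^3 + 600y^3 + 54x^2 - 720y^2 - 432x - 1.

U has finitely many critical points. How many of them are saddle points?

U separates as a function of x plus a function of y, so ∇U=0 decouples.
∂U/∂x = -12(x - 4)(x - 3)(x + 3) = 0 at x ∈ {-3, 3, 4}; ∂U/∂y = -180y(y - 2)(y - 1)(y + 4) = 0 at y ∈ {-4, 0, 1, 2}.
The Hessian is diagonal: diag(U_xx, U_yy). Second derivatives: U_xx(-3)=-504, U_xx(3)=72, U_xx(4)=-84; U_yy(-4)=21600, U_yy(0)=-1440, U_yy(1)=900, U_yy(2)=-2160.
Saddle points occur where the two diagonal entries have opposite signs: (-3, -4), (-3, 1), (3, 0), (3, 2), (4, -4), (4, 1). Count: 6.

6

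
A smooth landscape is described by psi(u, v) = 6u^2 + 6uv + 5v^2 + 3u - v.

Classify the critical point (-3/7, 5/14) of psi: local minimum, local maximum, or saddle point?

The Hessian of psi is constant: H = [[12, 6], [6, 10]].
det(H) = 12·10 − 6² = 84.
det(H) > 0 and tr(H) = 22 > 0, so H is positive definite and the point is a local minimum.

local minimum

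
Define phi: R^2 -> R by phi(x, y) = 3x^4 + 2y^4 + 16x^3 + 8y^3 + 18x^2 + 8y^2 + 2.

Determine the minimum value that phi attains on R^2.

phi(x,y) separates as P(x) + Q(y) + 2, so its minimum is min P + min Q + 2.
P'(x) = 12x(x + 1)(x + 3) vanishes at x ∈ {-3, -1, 0}; Q'(y) = 8y(y + 1)(y + 2) vanishes at y ∈ {-2, -1, 0}.
Local minima of P (where P''>0): P(-3)=-27, P(0)=0. Local minima of Q: Q(-2)=0, Q(0)=0.
So the global minimum of phi is P(-3) + Q(-2) + 2 = -27 + 0 + 2 = -25, attained at (-3, -2).

-25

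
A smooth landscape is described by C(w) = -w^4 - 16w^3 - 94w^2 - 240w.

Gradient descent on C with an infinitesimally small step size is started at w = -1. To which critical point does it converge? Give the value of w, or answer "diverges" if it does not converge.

diverges

C'(w) = -4(w + 3)(w + 4)(w + 5), so C'(-1) = -96.
Gradient descent moves in the -C' direction, i.e. w is increasing.
There is no critical point above w=-1, and C' keeps the same sign, so the iterate runs off to +∞.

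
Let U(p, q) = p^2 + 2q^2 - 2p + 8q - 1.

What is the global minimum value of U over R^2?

U(p,q) separates as A(p) + B(q) − 1, so its minimum is min A + min B − 1.
A'(p) = 2p - 2 vanishes at p ∈ {1}; B'(q) = 4q + 8 vanishes at q ∈ {-2}.
Local minima of A (where A''>0): A(1)=-1. Local minima of B: B(-2)=-8.
So the global minimum of U is A(1) + B(-2) − 1 = -1 − 8 − 1 = -10, attained at (1, -2).

-10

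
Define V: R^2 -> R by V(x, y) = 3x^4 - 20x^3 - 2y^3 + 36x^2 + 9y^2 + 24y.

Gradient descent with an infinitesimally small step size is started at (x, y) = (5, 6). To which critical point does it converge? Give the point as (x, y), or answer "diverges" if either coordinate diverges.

diverges

V is separable, so gradient descent decouples: x follows -∂V/∂x, y follows -∂V/∂y.
∂V/∂x = 12x(x - 3)(x - 2); at x=5 this is 360, so x decreases.
∂V/∂y = -6(y - 4)(y + 1); at y=6 this is -84, so y increases.
The y-coordinate has no critical point in that direction and runs off to infinity.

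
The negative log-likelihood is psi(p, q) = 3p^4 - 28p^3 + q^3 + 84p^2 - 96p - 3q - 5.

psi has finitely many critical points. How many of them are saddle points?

3

psi separates as a function of p plus a function of q, so ∇psi=0 decouples.
∂psi/∂p = 12(p - 4)(p - 2)(p - 1) = 0 at p ∈ {1, 2, 4}; ∂psi/∂q = 3(q - 1)(q + 1) = 0 at q ∈ {-1, 1}.
The Hessian is diagonal: diag(psi_pp, psi_qq). Second derivatives: psi_pp(1)=36, psi_pp(2)=-24, psi_pp(4)=72; psi_qq(-1)=-6, psi_qq(1)=6.
Saddle points occur where the two diagonal entries have opposite signs: (1, -1), (2, 1), (4, -1). Count: 3.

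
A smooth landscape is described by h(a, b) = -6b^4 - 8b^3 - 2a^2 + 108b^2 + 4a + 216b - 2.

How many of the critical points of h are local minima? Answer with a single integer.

0

h separates as a function of a plus a function of b, so ∇h=0 decouples.
∂h/∂a = -4(a - 1) = 0 at a ∈ {1}; ∂h/∂b = -24(b - 3)(b + 1)(b + 3) = 0 at b ∈ {-3, -1, 3}.
The Hessian is diagonal: diag(h_aa, h_bb). Second derivatives: h_aa(1)=-4; h_bb(-3)=-288, h_bb(-1)=192, h_bb(3)=-576.
Local minima occur where both diagonal entries positive: none. Count: 0.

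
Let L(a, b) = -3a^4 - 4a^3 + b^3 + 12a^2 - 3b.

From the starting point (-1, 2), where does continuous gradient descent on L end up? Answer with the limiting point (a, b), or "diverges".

(0, 1)

L is separable, so gradient descent decouples: a follows -∂L/∂a, b follows -∂L/∂b.
∂L/∂a = -12a(a - 1)(a + 2); at a=-1 this is -24, so a increases.
∂L/∂b = 3(b - 1)(b + 1); at b=2 this is 9, so b decreases.
a converges to its nearest critical value 0 (a local min of the a-part); b converges to 1. The iterate converges to (0, 1).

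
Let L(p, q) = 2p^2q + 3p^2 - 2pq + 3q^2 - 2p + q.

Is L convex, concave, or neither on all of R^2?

The term 2p^2q is cubic, so the Hessian is not constant.
∂²L/∂p² = 4q + 6, which takes both signs as q varies (negative for sufficiently negative q). A diagonal entry of the Hessian changing sign means the Hessian is neither positive- nor negative-semidefinite on all of R^2.

neither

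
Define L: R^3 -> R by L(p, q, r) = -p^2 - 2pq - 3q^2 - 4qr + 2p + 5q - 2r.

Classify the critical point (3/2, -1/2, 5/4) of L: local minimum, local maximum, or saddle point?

The Hessian is constant: H = [[-2, -2, 0], [-2, -6, -4], [0, -4, 0]].
Leading principal minors: Δ₁ = -2, Δ₂ = 8, Δ₃ = 32.
The minors fit neither the all-positive nor the alternating-sign pattern, so H is indefinite: a saddle point.

saddle point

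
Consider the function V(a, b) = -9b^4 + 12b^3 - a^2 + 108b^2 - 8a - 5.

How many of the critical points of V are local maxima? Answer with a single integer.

2

V separates as a function of a plus a function of b, so ∇V=0 decouples.
∂V/∂a = -2(a + 4) = 0 at a ∈ {-4}; ∂V/∂b = -36b(b - 3)(b + 2) = 0 at b ∈ {-2, 0, 3}.
The Hessian is diagonal: diag(V_aa, V_bb). Second derivatives: V_aa(-4)=-2; V_bb(-2)=-360, V_bb(0)=216, V_bb(3)=-540.
Local maxima occur where both diagonal entries negative: (-4, -2), (-4, 3). Count: 2.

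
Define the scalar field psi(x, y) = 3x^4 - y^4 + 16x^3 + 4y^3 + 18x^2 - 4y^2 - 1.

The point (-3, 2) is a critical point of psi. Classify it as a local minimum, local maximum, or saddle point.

The mixed partial ∂²psi/∂x∂y is 0, so the Hessian at any point is diag(psi_xx, psi_yy) = diag(12(3x^2 + 8x + 3), 4(-3y^2 + 6y - 2)).
At (-3, 2): H = diag(72, -8).
The eigenvalues have opposite signs, so H is indefinite: a saddle point.

saddle point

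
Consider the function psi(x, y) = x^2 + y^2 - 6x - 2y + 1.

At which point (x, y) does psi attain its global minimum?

(3, 1)

psi(x,y) separates as P(x) + Q(y) + 1, so its minimum is min P + min Q + 1.
P'(x) = 2x - 6 vanishes at x ∈ {3}; Q'(y) = 2y - 2 vanishes at y ∈ {1}.
Local minima of P (where P''>0): P(3)=-9. Local minima of Q: Q(1)=-1.
So the global minimum of psi is P(3) + Q(1) + 1 = -9 − 1 + 1 = -9, attained at (3, 1).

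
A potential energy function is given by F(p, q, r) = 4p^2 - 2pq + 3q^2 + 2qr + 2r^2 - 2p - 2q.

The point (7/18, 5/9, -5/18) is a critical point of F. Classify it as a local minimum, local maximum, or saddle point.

The Hessian is constant: H = [[8, -2, 0], [-2, 6, 2], [0, 2, 4]].
Leading principal minors: Δ₁ = 8, Δ₂ = 44, Δ₃ = 144.
All leading minors are positive, so H is positive definite: a local minimum.

local minimum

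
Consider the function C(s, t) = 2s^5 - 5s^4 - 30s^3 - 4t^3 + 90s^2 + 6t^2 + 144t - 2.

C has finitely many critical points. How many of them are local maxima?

2

C separates as a function of s plus a function of t, so ∇C=0 decouples.
∂C/∂s = 10s(s - 3)(s - 2)(s + 3) = 0 at s ∈ {-3, 0, 2, 3}; ∂C/∂t = -12(t - 4)(t + 3) = 0 at t ∈ {-3, 4}.
The Hessian is diagonal: diag(C_ss, C_tt). Second derivatives: C_ss(-3)=-900, C_ss(0)=180, C_ss(2)=-100, C_ss(3)=180; C_tt(-3)=84, C_tt(4)=-84.
Local maxima occur where both diagonal entries negative: (-3, 4), (2, 4). Count: 2.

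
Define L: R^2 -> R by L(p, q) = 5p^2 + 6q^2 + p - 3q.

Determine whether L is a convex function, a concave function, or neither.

convex

L is quadratic, so its Hessian is the constant matrix H = [[10, 0], [0, 12]].
det(H) = 120, tr(H) = 22.
det(H) > 0 and tr(H) > 0, so H is positive definite everywhere: convex.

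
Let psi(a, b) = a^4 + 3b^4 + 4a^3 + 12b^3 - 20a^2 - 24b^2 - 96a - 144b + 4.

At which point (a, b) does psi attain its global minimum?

psi(a,b) separates as P(a) + Q(b) + 4, so its minimum is min P + min Q + 4.
P'(a) = 4(a - 3)(a + 2)(a + 4) vanishes at a ∈ {-4, -2, 3}; Q'(b) = 12(b - 2)(b + 2)(b + 3) vanishes at b ∈ {-3, -2, 2}.
Local minima of P (where P''>0): P(-4)=64, P(3)=-279. Local minima of Q: Q(-3)=135, Q(2)=-240.
So the global minimum of psi is P(3) + Q(2) + 4 = -279 − 240 + 4 = -515, attained at (3, 2).

(3, 2)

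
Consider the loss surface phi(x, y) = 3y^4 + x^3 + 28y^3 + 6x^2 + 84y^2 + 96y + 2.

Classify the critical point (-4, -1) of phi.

saddle point

The mixed partial ∂²phi/∂x∂y is 0, so the Hessian at any point is diag(phi_xx, phi_yy) = diag(6(x + 2), 12(3y^2 + 14y + 14)).
At (-4, -1): H = diag(-12, 36).
The eigenvalues have opposite signs, so H is indefinite: a saddle point.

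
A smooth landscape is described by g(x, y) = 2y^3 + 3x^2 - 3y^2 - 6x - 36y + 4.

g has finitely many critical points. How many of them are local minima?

g separates as a function of x plus a function of y, so ∇g=0 decouples.
∂g/∂x = 6(x - 1) = 0 at x ∈ {1}; ∂g/∂y = 6(y - 3)(y + 2) = 0 at y ∈ {-2, 3}.
The Hessian is diagonal: diag(g_xx, g_yy). Second derivatives: g_xx(1)=6; g_yy(-2)=-30, g_yy(3)=30.
Local minima occur where both diagonal entries positive: (1, 3). Count: 1.

1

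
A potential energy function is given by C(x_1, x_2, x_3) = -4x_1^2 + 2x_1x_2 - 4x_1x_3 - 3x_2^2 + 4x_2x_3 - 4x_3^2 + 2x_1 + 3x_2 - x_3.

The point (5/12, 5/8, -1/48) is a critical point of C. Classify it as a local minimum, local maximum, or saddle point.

local maximum

The Hessian is constant: H = [[-8, 2, -4], [2, -6, 4], [-4, 4, -8]].
Leading principal minors: Δ₁ = -8, Δ₂ = 44, Δ₃ = -192.
The minors alternate sign starting negative (−, +, −), so H is negative definite: a local maximum.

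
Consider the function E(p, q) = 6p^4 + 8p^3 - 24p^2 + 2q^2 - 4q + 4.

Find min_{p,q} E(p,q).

E(p,q) separates as A(p) + B(q) + 4, so its minimum is min A + min B + 4.
A'(p) = 24p(p - 1)(p + 2) vanishes at p ∈ {-2, 0, 1}; B'(q) = 4q - 4 vanishes at q ∈ {1}.
Local minima of A (where A''>0): A(-2)=-64, A(1)=-10. Local minima of B: B(1)=-2.
So the global minimum of E is A(-2) + B(1) + 4 = -64 − 2 + 4 = -62, attained at (-2, 1).

-62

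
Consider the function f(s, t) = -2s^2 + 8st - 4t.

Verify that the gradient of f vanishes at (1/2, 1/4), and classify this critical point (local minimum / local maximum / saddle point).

∇f = (-4s + 8t, 8s - 4); substituting (1/2, 1/4) gives ∇f = (0, 0), so (1/2, 1/4) is indeed a critical point.
The Hessian of f is constant: H = [[-4, 8], [8, 0]].
det(H) = (-4)·0 − 8² = -64.
Since det(H) < 0, H is indefinite and the critical point is a saddle point.

saddle point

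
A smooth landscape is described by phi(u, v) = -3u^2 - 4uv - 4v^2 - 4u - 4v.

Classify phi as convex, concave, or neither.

concave

phi is quadratic, so its Hessian is the constant matrix H = [[-6, -4], [-4, -8]].
det(H) = 32, tr(H) = -14.
det(H) > 0 and tr(H) < 0, so H is negative definite everywhere: concave.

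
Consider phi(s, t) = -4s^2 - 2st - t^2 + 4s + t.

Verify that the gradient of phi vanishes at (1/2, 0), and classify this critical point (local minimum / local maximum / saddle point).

local maximum

∇phi = (-8s - 2t + 4, -2s - 2t + 1); substituting (1/2, 0) gives ∇phi = (0, 0), so (1/2, 0) is indeed a critical point.
The Hessian of phi is constant: H = [[-8, -2], [-2, -2]].
det(H) = (-8)·(-2) − (-2)² = 12.
det(H) > 0 and tr(H) = -10 < 0, so H is negative definite and the point is a local maximum.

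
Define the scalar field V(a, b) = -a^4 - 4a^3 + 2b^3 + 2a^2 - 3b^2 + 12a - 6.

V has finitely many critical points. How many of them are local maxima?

2

V separates as a function of a plus a function of b, so ∇V=0 decouples.
∂V/∂a = -4(a - 1)(a + 1)(a + 3) = 0 at a ∈ {-3, -1, 1}; ∂V/∂b = 6b(b - 1) = 0 at b ∈ {0, 1}.
The Hessian is diagonal: diag(V_aa, V_bb). Second derivatives: V_aa(-3)=-32, V_aa(-1)=16, V_aa(1)=-32; V_bb(0)=-6, V_bb(1)=6.
Local maxima occur where both diagonal entries negative: (-3, 0), (1, 0). Count: 2.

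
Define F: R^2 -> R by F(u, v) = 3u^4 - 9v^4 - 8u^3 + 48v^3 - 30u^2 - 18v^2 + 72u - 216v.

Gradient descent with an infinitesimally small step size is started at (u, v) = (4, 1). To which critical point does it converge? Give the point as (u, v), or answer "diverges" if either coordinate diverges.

F is separable, so gradient descent decouples: u follows -∂F/∂u, v follows -∂F/∂v.
∂F/∂u = 12(u - 3)(u - 1)(u + 2); at u=4 this is 216, so u decreases.
∂F/∂v = -36(v - 3)(v - 2)(v + 1); at v=1 this is -144, so v increases.
u converges to its nearest critical value 3 (a local min of the u-part); v converges to 2. The iterate converges to (3, 2).

(3, 2)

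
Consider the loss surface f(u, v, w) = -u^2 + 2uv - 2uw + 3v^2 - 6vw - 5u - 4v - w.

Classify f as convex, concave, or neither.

f is quadratic, so its Hessian is the constant matrix H = [[-2, 2, -2], [2, 6, -6], [-2, -6, 0]].
Leading principal minors: -2, -16, 96.
Neither pattern holds ⇒ H is indefinite ⇒ neither convex nor concave.

neither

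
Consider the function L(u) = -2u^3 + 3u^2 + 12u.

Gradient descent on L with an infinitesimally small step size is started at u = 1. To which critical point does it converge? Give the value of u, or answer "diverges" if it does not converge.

L'(u) = -6(u - 2)(u + 1), so L'(1) = 12.
Gradient descent moves in the -L' direction, i.e. u is decreasing.
The nearest critical point in that direction is u = -1, where L'' = 18 > 0 (a local minimum). The iterate converges there.

-1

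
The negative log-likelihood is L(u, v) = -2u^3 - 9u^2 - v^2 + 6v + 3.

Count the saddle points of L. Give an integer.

1

L separates as a function of u plus a function of v, so ∇L=0 decouples.
∂L/∂u = -6u(u + 3) = 0 at u ∈ {-3, 0}; ∂L/∂v = -2(v - 3) = 0 at v ∈ {3}.
The Hessian is diagonal: diag(L_uu, L_vv). Second derivatives: L_uu(-3)=18, L_uu(0)=-18; L_vv(3)=-2.
Saddle points occur where the two diagonal entries have opposite signs: (-3, 3). Count: 1.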